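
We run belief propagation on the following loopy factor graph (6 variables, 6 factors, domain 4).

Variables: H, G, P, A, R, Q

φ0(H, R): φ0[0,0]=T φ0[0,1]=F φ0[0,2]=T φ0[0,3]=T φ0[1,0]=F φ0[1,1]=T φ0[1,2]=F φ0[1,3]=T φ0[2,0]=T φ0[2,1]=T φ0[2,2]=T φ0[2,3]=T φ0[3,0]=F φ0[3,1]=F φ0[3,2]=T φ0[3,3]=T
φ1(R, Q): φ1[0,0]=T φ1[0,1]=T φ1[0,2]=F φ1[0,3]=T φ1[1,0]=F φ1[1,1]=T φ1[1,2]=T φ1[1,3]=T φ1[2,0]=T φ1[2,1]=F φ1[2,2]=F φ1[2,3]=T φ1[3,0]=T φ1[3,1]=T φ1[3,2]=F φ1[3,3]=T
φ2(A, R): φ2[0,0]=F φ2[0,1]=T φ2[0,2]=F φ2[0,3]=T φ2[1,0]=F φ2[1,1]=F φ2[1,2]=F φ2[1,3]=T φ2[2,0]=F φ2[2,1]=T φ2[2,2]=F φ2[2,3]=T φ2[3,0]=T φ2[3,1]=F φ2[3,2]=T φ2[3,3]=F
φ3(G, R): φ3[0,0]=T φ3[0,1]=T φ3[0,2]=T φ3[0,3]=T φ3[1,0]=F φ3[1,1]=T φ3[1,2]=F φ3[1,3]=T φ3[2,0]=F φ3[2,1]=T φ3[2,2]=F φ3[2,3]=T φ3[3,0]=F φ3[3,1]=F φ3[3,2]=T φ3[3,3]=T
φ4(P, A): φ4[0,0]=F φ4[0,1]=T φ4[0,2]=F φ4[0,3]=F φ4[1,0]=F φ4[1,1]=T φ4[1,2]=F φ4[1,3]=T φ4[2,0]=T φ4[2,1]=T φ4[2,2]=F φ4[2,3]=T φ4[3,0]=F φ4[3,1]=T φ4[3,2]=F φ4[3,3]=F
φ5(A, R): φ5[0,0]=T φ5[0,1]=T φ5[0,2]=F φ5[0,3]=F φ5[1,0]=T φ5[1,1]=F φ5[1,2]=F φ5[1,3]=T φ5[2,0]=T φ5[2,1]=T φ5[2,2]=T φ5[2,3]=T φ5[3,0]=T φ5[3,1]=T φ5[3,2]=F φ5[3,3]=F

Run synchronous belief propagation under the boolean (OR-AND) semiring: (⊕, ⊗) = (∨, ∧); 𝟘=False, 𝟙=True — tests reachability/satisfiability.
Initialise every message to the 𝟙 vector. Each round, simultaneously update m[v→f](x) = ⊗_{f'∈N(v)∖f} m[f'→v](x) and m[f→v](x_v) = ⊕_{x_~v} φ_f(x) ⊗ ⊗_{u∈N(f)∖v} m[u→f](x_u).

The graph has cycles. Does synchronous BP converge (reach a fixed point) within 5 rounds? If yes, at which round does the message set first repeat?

CONVERGED at round 5

init: all messages = 𝟙 over 4 values
r1 m[φ0→H] = [T, T, T, T]
r1 m[φ0→R] = [T, T, T, T]
r1 m[φ1→R] = [T, T, T, T]
r1 m[φ1→Q] = [T, T, T, T]
r1 m[φ2→A] = [T, T, T, T]
r1 m[φ2→R] = [T, T, T, T]
r1 m[φ3→G] = [T, T, T, T]
r1 m[φ3→R] = [T, T, T, T]
r1 m[φ4→P] = [T, T, T, T]
r1 m[φ4→A] = [T, T, F, T]
r1 m[φ5→A] = [T, T, T, T]
r1 m[φ5→R] = [T, T, T, T]
r1 m[H→φ0] = [T, T, T, T]
r1 m[G→φ3] = [T, T, T, T]
r1 m[P→φ4] = [T, T, T, T]
r1 m[A→φ2] = [T, T, T, T]
r1 m[A→φ4] = [T, T, T, T]
r1 m[A→φ5] = [T, T, T, T]
r1 m[R→φ0] = [T, T, T, T]
r1 m[R→φ1] = [T, T, T, T]
r1 m[R→φ2] = [T, T, T, T]
r1 m[R→φ3] = [T, T, T, T]
r1 m[R→φ5] = [T, T, T, T]
r1 m[Q→φ1] = [T, T, T, T]
r2 m[φ0→H] = [T, T, T, T]
r2 m[φ0→R] = [T, T, T, T]
r2 m[φ1→R] = [T, T, T, T]
r2 m[φ1→Q] = [T, T, T, T]
r2 m[φ2→A] = [T, T, T, T]
r2 m[φ2→R] = [T, T, T, T]
r2 m[φ3→G] = [T, T, T, T]
r2 m[φ3→R] = [T, T, T, T]
r2 m[φ4→P] = [T, T, T, T]
r2 m[φ4→A] = [T, T, F, T]
r2 m[φ5→A] = [T, T, T, T]
r2 m[φ5→R] = [T, T, T, T]
r2 m[H→φ0] = [T, T, T, T]
r2 m[G→φ3] = [T, T, T, T]
r2 m[P→φ4] = [T, T, T, T]
r2 m[A→φ2] = [T, T, F, T]
r2 m[A→φ4] = [T, T, T, T]
r2 m[A→φ5] = [T, T, F, T]
r2 m[R→φ0] = [T, T, T, T]
r2 m[R→φ1] = [T, T, T, T]
r2 m[R→φ2] = [T, T, T, T]
r2 m[R→φ3] = [T, T, T, T]
r2 m[R→φ5] = [T, T, T, T]
r2 m[Q→φ1] = [T, T, T, T]
r3 m[φ0→H] = [T, T, T, T]
r3 m[φ0→R] = [T, T, T, T]
r3 m[φ1→R] = [T, T, T, T]
r3 m[φ1→Q] = [T, T, T, T]
r3 m[φ2→A] = [T, T, T, T]
r3 m[φ2→R] = [T, T, T, T]
r3 m[φ3→G] = [T, T, T, T]
r3 m[φ3→R] = [T, T, T, T]
r3 m[φ4→P] = [T, T, T, T]
r3 m[φ4→A] = [T, T, F, T]
r3 m[φ5→A] = [T, T, T, T]
r3 m[φ5→R] = [T, T, F, T]
r3 m[H→φ0] = [T, T, T, T]
r3 m[G→φ3] = [T, T, T, T]
r3 m[P→φ4] = [T, T, T, T]
r3 m[A→φ2] = [T, T, F, T]
r3 m[A→φ4] = [T, T, T, T]
r3 m[A→φ5] = [T, T, F, T]
r3 m[R→φ0] = [T, T, T, T]
r3 m[R→φ1] = [T, T, T, T]
r3 m[R→φ2] = [T, T, T, T]
r3 m[R→φ3] = [T, T, T, T]
r3 m[R→φ5] = [T, T, T, T]
r3 m[Q→φ1] = [T, T, T, T]
r4 m[φ0→H] = [T, T, T, T]
r4 m[φ0→R] = [T, T, T, T]
r4 m[φ1→R] = [T, T, T, T]
r4 m[φ1→Q] = [T, T, T, T]
r4 m[φ2→A] = [T, T, T, T]
r4 m[φ2→R] = [T, T, T, T]
r4 m[φ3→G] = [T, T, T, T]
r4 m[φ3→R] = [T, T, T, T]
r4 m[φ4→P] = [T, T, T, T]
r4 m[φ4→A] = [T, T, F, T]
r4 m[φ5→A] = [T, T, T, T]
r4 m[φ5→R] = [T, T, F, T]
r4 m[H→φ0] = [T, T, T, T]
r4 m[G→φ3] = [T, T, T, T]
r4 m[P→φ4] = [T, T, T, T]
r4 m[A→φ2] = [T, T, F, T]
r4 m[A→φ4] = [T, T, T, T]
r4 m[A→φ5] = [T, T, F, T]
r4 m[R→φ0] = [T, T, F, T]
r4 m[R→φ1] = [T, T, F, T]
r4 m[R→φ2] = [T, T, F, T]
r4 m[R→φ3] = [T, T, F, T]
r4 m[R→φ5] = [T, T, T, T]
r4 m[Q→φ1] = [T, T, T, T]
r5 m[φ0→H] = [T, T, T, T]
r5 m[φ0→R] = [T, T, T, T]
r5 m[φ1→R] = [T, T, T, T]
r5 m[φ1→Q] = [T, T, T, T]
r5 m[φ2→A] = [T, T, T, T]
r5 m[φ2→R] = [T, T, T, T]
r5 m[φ3→G] = [T, T, T, T]
r5 m[φ3→R] = [T, T, T, T]
r5 m[φ4→P] = [T, T, T, T]
r5 m[φ4→A] = [T, T, F, T]
r5 m[φ5→A] = [T, T, T, T]
r5 m[φ5→R] = [T, T, F, T]
r5 m[H→φ0] = [T, T, T, T]
r5 m[G→φ3] = [T, T, T, T]
r5 m[P→φ4] = [T, T, T, T]
r5 m[A→φ2] = [T, T, F, T]
r5 m[A→φ4] = [T, T, T, T]
r5 m[A→φ5] = [T, T, F, T]
r5 m[R→φ0] = [T, T, F, T]
r5 m[R→φ1] = [T, T, F, T]
r5 m[R→φ2] = [T, T, F, T]
r5 m[R→φ3] = [T, T, F, T]
r5 m[R→φ5] = [T, T, T, T]
r5 m[Q→φ1] = [T, T, T, T]
fixed point reached at round 5
messages reach a fixed point at round 5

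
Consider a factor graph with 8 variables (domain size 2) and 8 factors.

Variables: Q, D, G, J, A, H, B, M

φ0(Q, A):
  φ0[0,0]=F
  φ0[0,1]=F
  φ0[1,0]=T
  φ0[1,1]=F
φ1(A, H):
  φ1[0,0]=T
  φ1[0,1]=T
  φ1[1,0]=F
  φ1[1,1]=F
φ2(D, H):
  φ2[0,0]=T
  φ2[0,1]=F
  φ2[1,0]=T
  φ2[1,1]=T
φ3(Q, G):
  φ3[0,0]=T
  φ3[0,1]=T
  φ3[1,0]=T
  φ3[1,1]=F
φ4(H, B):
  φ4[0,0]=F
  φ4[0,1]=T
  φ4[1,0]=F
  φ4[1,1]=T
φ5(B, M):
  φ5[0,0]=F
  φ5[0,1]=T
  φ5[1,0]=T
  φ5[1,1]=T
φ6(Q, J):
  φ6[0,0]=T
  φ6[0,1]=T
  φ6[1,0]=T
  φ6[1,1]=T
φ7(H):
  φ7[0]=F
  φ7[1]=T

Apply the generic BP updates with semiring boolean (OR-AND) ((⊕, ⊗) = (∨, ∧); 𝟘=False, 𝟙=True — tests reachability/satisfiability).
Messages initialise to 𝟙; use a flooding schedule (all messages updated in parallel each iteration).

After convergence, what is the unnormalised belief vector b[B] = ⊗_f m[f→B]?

init: all messages = 𝟙 over 2 values
r1 m[φ0→Q] = [F, T]
r1 m[φ0→A] = [T, F]
r1 m[φ1→A] = [T, F]
r1 m[φ1→H] = [T, T]
r1 m[φ2→D] = [T, T]
r1 m[φ2→H] = [T, T]
r1 m[φ3→Q] = [T, T]
r1 m[φ3→G] = [T, T]
r1 m[φ4→H] = [T, T]
r1 m[φ4→B] = [F, T]
r1 m[φ5→B] = [T, T]
r1 m[φ5→M] = [T, T]
r1 m[φ6→Q] = [T, T]
r1 m[φ6→J] = [T, T]
r1 m[φ7→H] = [F, T]
r1 m[Q→φ0] = [T, T]
r1 m[Q→φ3] = [T, T]
r1 m[Q→φ6] = [T, T]
r1 m[D→φ2] = [T, T]
r1 m[G→φ3] = [T, T]
r1 m[J→φ6] = [T, T]
r1 m[A→φ0] = [T, T]
r1 m[A→φ1] = [T, T]
r1 m[H→φ1] = [T, T]
r1 m[H→φ2] = [T, T]
r1 m[H→φ4] = [T, T]
r1 m[H→φ7] = [T, T]
r1 m[B→φ4] = [T, T]
r1 m[B→φ5] = [T, T]
r1 m[M→φ5] = [T, T]
r2 m[φ0→Q] = [F, T]
r2 m[φ0→A] = [T, F]
r2 m[φ1→A] = [T, F]
r2 m[φ1→H] = [T, T]
r2 m[φ2→D] = [T, T]
r2 m[φ2→H] = [T, T]
r2 m[φ3→Q] = [T, T]
r2 m[φ3→G] = [T, T]
r2 m[φ4→H] = [T, T]
r2 m[φ4→B] = [F, T]
r2 m[φ5→B] = [T, T]
r2 m[φ5→M] = [T, T]
r2 m[φ6→Q] = [T, T]
r2 m[φ6→J] = [T, T]
r2 m[φ7→H] = [F, T]
r2 m[Q→φ0] = [T, T]
r2 m[Q→φ3] = [F, T]
r2 m[Q→φ6] = [F, T]
r2 m[D→φ2] = [T, T]
r2 m[G→φ3] = [T, T]
r2 m[J→φ6] = [T, T]
r2 m[A→φ0] = [T, F]
r2 m[A→φ1] = [T, F]
r2 m[H→φ1] = [F, T]
r2 m[H→φ2] = [F, T]
r2 m[H→φ4] = [F, T]
r2 m[H→φ7] = [T, T]
r2 m[B→φ4] = [T, T]
r2 m[B→φ5] = [F, T]
r2 m[M→φ5] = [T, T]
r3 m[φ0→Q] = [F, T]
r3 m[φ0→A] = [T, F]
r3 m[φ1→A] = [T, F]
r3 m[φ1→H] = [T, T]
r3 m[φ2→D] = [F, T]
r3 m[φ2→H] = [T, T]
r3 m[φ3→Q] = [T, T]
r3 m[φ3→G] = [T, F]
r3 m[φ4→H] = [T, T]
r3 m[φ4→B] = [F, T]
r3 m[φ5→B] = [T, T]
r3 m[φ5→M] = [T, T]
r3 m[φ6→Q] = [T, T]
r3 m[φ6→J] = [T, T]
r3 m[φ7→H] = [F, T]
r3 m[Q→φ0] = [T, T]
r3 m[Q→φ3] = [F, T]
r3 m[Q→φ6] = [F, T]
r3 m[D→φ2] = [T, T]
r3 m[G→φ3] = [T, T]
r3 m[J→φ6] = [T, T]
r3 m[A→φ0] = [T, F]
r3 m[A→φ1] = [T, F]
r3 m[H→φ1] = [F, T]
r3 m[H→φ2] = [F, T]
r3 m[H→φ4] = [F, T]
r3 m[H→φ7] = [T, T]
r3 m[B→φ4] = [T, T]
r3 m[B→φ5] = [F, T]
r3 m[M→φ5] = [T, T]
r4 m[φ0→Q] = [F, T]
r4 m[φ0→A] = [T, F]
r4 m[φ1→A] = [T, F]
r4 m[φ1→H] = [T, T]
r4 m[φ2→D] = [F, T]
r4 m[φ2→H] = [T, T]
r4 m[φ3→Q] = [T, T]
r4 m[φ3→G] = [T, F]
r4 m[φ4→H] = [T, T]
r4 m[φ4→B] = [F, T]
r4 m[φ5→B] = [T, T]
r4 m[φ5→M] = [T, T]
r4 m[φ6→Q] = [T, T]
r4 m[φ6→J] = [T, T]
r4 m[φ7→H] = [F, T]
r4 m[Q→φ0] = [T, T]
r4 m[Q→φ3] = [F, T]
r4 m[Q→φ6] = [F, T]
r4 m[D→φ2] = [T, T]
r4 m[G→φ3] = [T, T]
r4 m[J→φ6] = [T, T]
r4 m[A→φ0] = [T, F]
r4 m[A→φ1] = [T, F]
r4 m[H→φ1] = [F, T]
r4 m[H→φ2] = [F, T]
r4 m[H→φ4] = [F, T]
r4 m[H→φ7] = [T, T]
r4 m[B→φ4] = [T, T]
r4 m[B→φ5] = [F, T]
r4 m[M→φ5] = [T, T]
fixed point reached at round 4
b[B] = ⊗ incoming = [F, T]

b[B] = [F, T]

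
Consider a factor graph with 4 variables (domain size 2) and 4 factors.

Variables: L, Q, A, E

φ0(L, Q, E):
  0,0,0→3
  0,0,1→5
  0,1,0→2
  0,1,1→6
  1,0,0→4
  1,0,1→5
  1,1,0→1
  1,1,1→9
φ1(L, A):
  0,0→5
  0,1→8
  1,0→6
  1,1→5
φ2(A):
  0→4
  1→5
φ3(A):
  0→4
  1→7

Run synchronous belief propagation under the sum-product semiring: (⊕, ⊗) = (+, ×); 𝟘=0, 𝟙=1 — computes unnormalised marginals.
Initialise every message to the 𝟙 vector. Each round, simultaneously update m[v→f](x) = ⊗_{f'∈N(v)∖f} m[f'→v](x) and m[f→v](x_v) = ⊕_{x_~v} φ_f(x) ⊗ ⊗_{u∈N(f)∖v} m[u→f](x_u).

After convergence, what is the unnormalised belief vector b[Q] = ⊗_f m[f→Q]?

init: all messages = 𝟙 over 2 values
r1 m[φ0→L] = [16, 19]
r1 m[φ0→Q] = [17, 18]
r1 m[φ0→E] = [10, 25]
r1 m[φ1→L] = [13, 11]
r1 m[φ1→A] = [11, 13]
r1 m[φ2→A] = [4, 5]
r1 m[φ3→A] = [4, 7]
r1 m[L→φ0] = [1, 1]
r1 m[L→φ1] = [1, 1]
r1 m[Q→φ0] = [1, 1]
r1 m[A→φ1] = [1, 1]
r1 m[A→φ2] = [1, 1]
r1 m[A→φ3] = [1, 1]
r1 m[E→φ0] = [1, 1]
r2 m[φ0→L] = [16, 19]
r2 m[φ0→Q] = [17, 18]
r2 m[φ0→E] = [10, 25]
r2 m[φ1→L] = [13, 11]
r2 m[φ1→A] = [11, 13]
r2 m[φ2→A] = [4, 5]
r2 m[φ3→A] = [4, 7]
r2 m[L→φ0] = [13, 11]
r2 m[L→φ1] = [16, 19]
r2 m[Q→φ0] = [1, 1]
r2 m[A→φ1] = [16, 35]
r2 m[A→φ2] = [44, 91]
r2 m[A→φ3] = [44, 65]
r2 m[E→φ0] = [1, 1]
r3 m[φ0→L] = [16, 19]
r3 m[φ0→Q] = [203, 214]
r3 m[φ0→E] = [120, 297]
r3 m[φ1→L] = [360, 271]
r3 m[φ1→A] = [194, 223]
r3 m[φ2→A] = [4, 5]
r3 m[φ3→A] = [4, 7]
r3 m[L→φ0] = [13, 11]
r3 m[L→φ1] = [16, 19]
r3 m[Q→φ0] = [1, 1]
r3 m[A→φ1] = [16, 35]
r3 m[A→φ2] = [44, 91]
r3 m[A→φ3] = [44, 65]
r3 m[E→φ0] = [1, 1]
r4 m[φ0→L] = [16, 19]
r4 m[φ0→Q] = [203, 214]
r4 m[φ0→E] = [120, 297]
r4 m[φ1→L] = [360, 271]
r4 m[φ1→A] = [194, 223]
r4 m[φ2→A] = [4, 5]
r4 m[φ3→A] = [4, 7]
r4 m[L→φ0] = [360, 271]
r4 m[L→φ1] = [16, 19]
r4 m[Q→φ0] = [1, 1]
r4 m[A→φ1] = [16, 35]
r4 m[A→φ2] = [776, 1561]
r4 m[A→φ3] = [776, 1115]
r4 m[E→φ0] = [1, 1]
r5 m[φ0→L] = [16, 19]
r5 m[φ0→Q] = [5319, 5590]
r5 m[φ0→E] = [3155, 7754]
r5 m[φ1→L] = [360, 271]
r5 m[φ1→A] = [194, 223]
r5 m[φ2→A] = [4, 5]
r5 m[φ3→A] = [4, 7]
r5 m[L→φ0] = [360, 271]
r5 m[L→φ1] = [16, 19]
r5 m[Q→φ0] = [1, 1]
r5 m[A→φ1] = [16, 35]
r5 m[A→φ2] = [776, 1561]
r5 m[A→φ3] = [776, 1115]
r5 m[E→φ0] = [1, 1]
r6 m[φ0→L] = [16, 19]
r6 m[φ0→Q] = [5319, 5590]
r6 m[φ0→E] = [3155, 7754]
r6 m[φ1→L] = [360, 271]
r6 m[φ1→A] = [194, 223]
r6 m[φ2→A] = [4, 5]
r6 m[φ3→A] = [4, 7]
r6 m[L→φ0] = [360, 271]
r6 m[L→φ1] = [16, 19]
r6 m[Q→φ0] = [1, 1]
r6 m[A→φ1] = [16, 35]
r6 m[A→φ2] = [776, 1561]
r6 m[A→φ3] = [776, 1115]
r6 m[E→φ0] = [1, 1]
fixed point reached at round 6
b[Q] = ⊗ incoming = [5319, 5590]

b[Q] = [5319, 5590]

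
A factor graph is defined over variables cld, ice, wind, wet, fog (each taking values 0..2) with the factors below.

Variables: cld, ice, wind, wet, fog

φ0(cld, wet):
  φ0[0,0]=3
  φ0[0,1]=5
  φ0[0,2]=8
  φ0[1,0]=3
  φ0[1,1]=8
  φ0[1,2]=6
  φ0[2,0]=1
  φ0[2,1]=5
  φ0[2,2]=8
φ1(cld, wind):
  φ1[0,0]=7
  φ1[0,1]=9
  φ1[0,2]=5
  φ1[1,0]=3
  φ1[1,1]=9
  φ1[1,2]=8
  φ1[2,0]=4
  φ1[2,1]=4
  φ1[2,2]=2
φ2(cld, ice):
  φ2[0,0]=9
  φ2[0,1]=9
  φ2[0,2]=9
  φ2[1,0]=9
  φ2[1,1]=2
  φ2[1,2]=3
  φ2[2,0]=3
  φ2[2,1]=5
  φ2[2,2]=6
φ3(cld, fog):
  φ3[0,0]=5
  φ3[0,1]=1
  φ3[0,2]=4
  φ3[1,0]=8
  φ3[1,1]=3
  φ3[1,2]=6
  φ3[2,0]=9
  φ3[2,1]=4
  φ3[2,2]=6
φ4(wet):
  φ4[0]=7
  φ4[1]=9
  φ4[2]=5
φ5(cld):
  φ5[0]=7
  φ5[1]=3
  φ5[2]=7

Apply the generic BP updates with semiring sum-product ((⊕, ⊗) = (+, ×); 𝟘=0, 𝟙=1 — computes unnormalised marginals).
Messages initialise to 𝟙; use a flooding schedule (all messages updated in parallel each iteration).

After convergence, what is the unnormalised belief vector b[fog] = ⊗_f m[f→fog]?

b[fog] = [3741570, 1091314, 2843736]

init: all messages = 𝟙 over 3 values
r1 m[φ0→cld] = [16, 17, 14]
r1 m[φ0→wet] = [7, 18, 22]
r1 m[φ1→cld] = [21, 20, 10]
r1 m[φ1→wind] = [14, 22, 15]
r1 m[φ2→cld] = [27, 14, 14]
r1 m[φ2→ice] = [21, 16, 18]
r1 m[φ3→cld] = [10, 17, 19]
r1 m[φ3→fog] = [22, 8, 16]
r1 m[φ4→wet] = [7, 9, 5]
r1 m[φ5→cld] = [7, 3, 7]
r1 m[cld→φ0] = [1, 1, 1]
r1 m[cld→φ1] = [1, 1, 1]
r1 m[cld→φ2] = [1, 1, 1]
r1 m[cld→φ3] = [1, 1, 1]
r1 m[cld→φ5] = [1, 1, 1]
r1 m[ice→φ2] = [1, 1, 1]
r1 m[wind→φ1] = [1, 1, 1]
r1 m[wet→φ0] = [1, 1, 1]
r1 m[wet→φ4] = [1, 1, 1]
r1 m[fog→φ3] = [1, 1, 1]
r2 m[φ0→cld] = [16, 17, 14]
r2 m[φ0→wet] = [7, 18, 22]
r2 m[φ1→cld] = [21, 20, 10]
r2 m[φ1→wind] = [14, 22, 15]
r2 m[φ2→cld] = [27, 14, 14]
r2 m[φ2→ice] = [21, 16, 18]
r2 m[φ3→cld] = [10, 17, 19]
r2 m[φ3→fog] = [22, 8, 16]
r2 m[φ4→wet] = [7, 9, 5]
r2 m[φ5→cld] = [7, 3, 7]
r2 m[cld→φ0] = [39690, 14280, 18620]
r2 m[cld→φ1] = [30240, 12138, 26068]
r2 m[cld→φ2] = [23520, 17340, 18620]
r2 m[cld→φ3] = [63504, 14280, 13720]
r2 m[cld→φ5] = [90720, 80920, 37240]
r2 m[ice→φ2] = [1, 1, 1]
r2 m[wind→φ1] = [1, 1, 1]
r2 m[wet→φ0] = [7, 9, 5]
r2 m[wet→φ4] = [7, 18, 22]
r2 m[fog→φ3] = [1, 1, 1]
r3 m[φ0→cld] = [106, 123, 92]
r3 m[φ0→wet] = [180530, 405790, 552160]
r3 m[φ1→cld] = [21, 20, 10]
r3 m[φ1→wind] = [352366, 485674, 300440]
r3 m[φ2→cld] = [27, 14, 14]
r3 m[φ2→ice] = [423600, 339460, 375420]
r3 m[φ3→cld] = [10, 17, 19]
r3 m[φ3→fog] = [555240, 161224, 422016]
r3 m[φ4→wet] = [7, 9, 5]
r3 m[φ5→cld] = [7, 3, 7]
r3 m[cld→φ0] = [39690, 14280, 18620]
r3 m[cld→φ1] = [30240, 12138, 26068]
r3 m[cld→φ2] = [23520, 17340, 18620]
r3 m[cld→φ3] = [63504, 14280, 13720]
r3 m[cld→φ5] = [90720, 80920, 37240]
r3 m[ice→φ2] = [1, 1, 1]
r3 m[wind→φ1] = [1, 1, 1]
r3 m[wet→φ0] = [7, 9, 5]
r3 m[wet→φ4] = [7, 18, 22]
r3 m[fog→φ3] = [1, 1, 1]
r4 m[φ0→cld] = [106, 123, 92]
r4 m[φ0→wet] = [180530, 405790, 552160]
r4 m[φ1→cld] = [21, 20, 10]
r4 m[φ1→wind] = [352366, 485674, 300440]
r4 m[φ2→cld] = [27, 14, 14]
r4 m[φ2→ice] = [423600, 339460, 375420]
r4 m[φ3→cld] = [10, 17, 19]
r4 m[φ3→fog] = [555240, 161224, 422016]
r4 m[φ4→wet] = [7, 9, 5]
r4 m[φ5→cld] = [7, 3, 7]
r4 m[cld→φ0] = [39690, 14280, 18620]
r4 m[cld→φ1] = [200340, 87822, 171304]
r4 m[cld→φ2] = [155820, 125460, 122360]
r4 m[cld→φ3] = [420714, 103320, 90160]
r4 m[cld→φ5] = [601020, 585480, 244720]
r4 m[ice→φ2] = [1, 1, 1]
r4 m[wind→φ1] = [1, 1, 1]
r4 m[wet→φ0] = [7, 9, 5]
r4 m[wet→φ4] = [180530, 405790, 552160]
r4 m[fog→φ3] = [1, 1, 1]
r5 m[φ0→cld] = [106, 123, 92]
r5 m[φ0→wet] = [180530, 405790, 552160]
r5 m[φ1→cld] = [21, 20, 10]
r5 m[φ1→wind] = [2351062, 3278674, 2046884]
r5 m[φ2→cld] = [27, 14, 14]
r5 m[φ2→ice] = [2898600, 2265100, 2512920]
r5 m[φ3→cld] = [10, 17, 19]
r5 m[φ3→fog] = [3741570, 1091314, 2843736]
r5 m[φ4→wet] = [7, 9, 5]
r5 m[φ5→cld] = [7, 3, 7]
r5 m[cld→φ0] = [39690, 14280, 18620]
r5 m[cld→φ1] = [200340, 87822, 171304]
r5 m[cld→φ2] = [155820, 125460, 122360]
r5 m[cld→φ3] = [420714, 103320, 90160]
r5 m[cld→φ5] = [601020, 585480, 244720]
r5 m[ice→φ2] = [1, 1, 1]
r5 m[wind→φ1] = [1, 1, 1]
r5 m[wet→φ0] = [7, 9, 5]
r5 m[wet→φ4] = [180530, 405790, 552160]
r5 m[fog→φ3] = [1, 1, 1]
r6 m[φ0→cld] = [106, 123, 92]
r6 m[φ0→wet] = [180530, 405790, 552160]
r6 m[φ1→cld] = [21, 20, 10]
r6 m[φ1→wind] = [2351062, 3278674, 2046884]
r6 m[φ2→cld] = [27, 14, 14]
r6 m[φ2→ice] = [2898600, 2265100, 2512920]
r6 m[φ3→cld] = [10, 17, 19]
r6 m[φ3→fog] = [3741570, 1091314, 2843736]
r6 m[φ4→wet] = [7, 9, 5]
r6 m[φ5→cld] = [7, 3, 7]
r6 m[cld→φ0] = [39690, 14280, 18620]
r6 m[cld→φ1] = [200340, 87822, 171304]
r6 m[cld→φ2] = [155820, 125460, 122360]
r6 m[cld→φ3] = [420714, 103320, 90160]
r6 m[cld→φ5] = [601020, 585480, 244720]
r6 m[ice→φ2] = [1, 1, 1]
r6 m[wind→φ1] = [1, 1, 1]
r6 m[wet→φ0] = [7, 9, 5]
r6 m[wet→φ4] = [180530, 405790, 552160]
r6 m[fog→φ3] = [1, 1, 1]
fixed point reached at round 6
b[fog] = ⊗ incoming = [3741570, 1091314, 2843736]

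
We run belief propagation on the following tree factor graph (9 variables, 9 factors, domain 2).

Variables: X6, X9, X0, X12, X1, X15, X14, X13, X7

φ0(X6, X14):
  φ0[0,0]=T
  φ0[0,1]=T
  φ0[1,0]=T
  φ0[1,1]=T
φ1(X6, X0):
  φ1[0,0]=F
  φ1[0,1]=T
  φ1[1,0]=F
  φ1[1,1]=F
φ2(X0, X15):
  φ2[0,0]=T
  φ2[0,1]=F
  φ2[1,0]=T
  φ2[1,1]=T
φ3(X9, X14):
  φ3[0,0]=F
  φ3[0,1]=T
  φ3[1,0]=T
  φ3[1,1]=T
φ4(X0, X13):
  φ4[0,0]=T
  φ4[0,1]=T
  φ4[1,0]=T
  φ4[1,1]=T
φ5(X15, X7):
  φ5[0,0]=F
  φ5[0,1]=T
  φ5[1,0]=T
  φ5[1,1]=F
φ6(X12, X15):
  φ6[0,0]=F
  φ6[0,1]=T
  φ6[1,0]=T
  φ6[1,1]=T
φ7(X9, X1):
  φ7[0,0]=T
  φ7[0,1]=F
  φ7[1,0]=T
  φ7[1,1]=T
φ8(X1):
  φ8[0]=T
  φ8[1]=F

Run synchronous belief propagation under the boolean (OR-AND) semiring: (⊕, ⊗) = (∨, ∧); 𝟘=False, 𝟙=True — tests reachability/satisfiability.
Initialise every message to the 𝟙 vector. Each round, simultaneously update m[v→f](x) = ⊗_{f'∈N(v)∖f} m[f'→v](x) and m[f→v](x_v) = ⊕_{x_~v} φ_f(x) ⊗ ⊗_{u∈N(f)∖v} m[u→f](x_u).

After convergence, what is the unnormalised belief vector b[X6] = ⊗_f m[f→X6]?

b[X6] = [T, F]

init: all messages = 𝟙 over 2 values
r1 m[φ0→X6] = [T, T]
r1 m[φ0→X14] = [T, T]
r1 m[φ1→X6] = [T, F]
r1 m[φ1→X0] = [F, T]
r1 m[φ2→X0] = [T, T]
r1 m[φ2→X15] = [T, T]
r1 m[φ3→X9] = [T, T]
r1 m[φ3→X14] = [T, T]
r1 m[φ4→X0] = [T, T]
r1 m[φ4→X13] = [T, T]
r1 m[φ5→X15] = [T, T]
r1 m[φ5→X7] = [T, T]
r1 m[φ6→X12] = [T, T]
r1 m[φ6→X15] = [T, T]
r1 m[φ7→X9] = [T, T]
r1 m[φ7→X1] = [T, T]
r1 m[φ8→X1] = [T, F]
r1 m[X6→φ0] = [T, T]
r1 m[X6→φ1] = [T, T]
r1 m[X9→φ3] = [T, T]
r1 m[X9→φ7] = [T, T]
r1 m[X0→φ1] = [T, T]
r1 m[X0→φ2] = [T, T]
r1 m[X0→φ4] = [T, T]
r1 m[X12→φ6] = [T, T]
r1 m[X1→φ7] = [T, T]
r1 m[X1→φ8] = [T, T]
r1 m[X15→φ2] = [T, T]
r1 m[X15→φ5] = [T, T]
r1 m[X15→φ6] = [T, T]
r1 m[X14→φ0] = [T, T]
r1 m[X14→φ3] = [T, T]
r1 m[X13→φ4] = [T, T]
r1 m[X7→φ5] = [T, T]
r2 m[φ0→X6] = [T, T]
r2 m[φ0→X14] = [T, T]
r2 m[φ1→X6] = [T, F]
r2 m[φ1→X0] = [F, T]
r2 m[φ2→X0] = [T, T]
r2 m[φ2→X15] = [T, T]
r2 m[φ3→X9] = [T, T]
r2 m[φ3→X14] = [T, T]
r2 m[φ4→X0] = [T, T]
r2 m[φ4→X13] = [T, T]
r2 m[φ5→X15] = [T, T]
r2 m[φ5→X7] = [T, T]
r2 m[φ6→X12] = [T, T]
r2 m[φ6→X15] = [T, T]
r2 m[φ7→X9] = [T, T]
r2 m[φ7→X1] = [T, T]
r2 m[φ8→X1] = [T, F]
r2 m[X6→φ0] = [T, F]
r2 m[X6→φ1] = [T, T]
r2 m[X9→φ3] = [T, T]
r2 m[X9→φ7] = [T, T]
r2 m[X0→φ1] = [T, T]
r2 m[X0→φ2] = [F, T]
r2 m[X0→φ4] = [F, T]
r2 m[X12→φ6] = [T, T]
r2 m[X1→φ7] = [T, F]
r2 m[X1→φ8] = [T, T]
r2 m[X15→φ2] = [T, T]
r2 m[X15→φ5] = [T, T]
r2 m[X15→φ6] = [T, T]
r2 m[X14→φ0] = [T, T]
r2 m[X14→φ3] = [T, T]
r2 m[X13→φ4] = [T, T]
r2 m[X7→φ5] = [T, T]
r3 m[φ0→X6] = [T, T]
r3 m[φ0→X14] = [T, T]
r3 m[φ1→X6] = [T, F]
r3 m[φ1→X0] = [F, T]
r3 m[φ2→X0] = [T, T]
r3 m[φ2→X15] = [T, T]
r3 m[φ3→X9] = [T, T]
r3 m[φ3→X14] = [T, T]
r3 m[φ4→X0] = [T, T]
r3 m[φ4→X13] = [T, T]
r3 m[φ5→X15] = [T, T]
r3 m[φ5→X7] = [T, T]
r3 m[φ6→X12] = [T, T]
r3 m[φ6→X15] = [T, T]
r3 m[φ7→X9] = [T, T]
r3 m[φ7→X1] = [T, T]
r3 m[φ8→X1] = [T, F]
r3 m[X6→φ0] = [T, F]
r3 m[X6→φ1] = [T, T]
r3 m[X9→φ3] = [T, T]
r3 m[X9→φ7] = [T, T]
r3 m[X0→φ1] = [T, T]
r3 m[X0→φ2] = [F, T]
r3 m[X0→φ4] = [F, T]
r3 m[X12→φ6] = [T, T]
r3 m[X1→φ7] = [T, F]
r3 m[X1→φ8] = [T, T]
r3 m[X15→φ2] = [T, T]
r3 m[X15→φ5] = [T, T]
r3 m[X15→φ6] = [T, T]
r3 m[X14→φ0] = [T, T]
r3 m[X14→φ3] = [T, T]
r3 m[X13→φ4] = [T, T]
r3 m[X7→φ5] = [T, T]
fixed point reached at round 3
b[X6] = ⊗ incoming = [T, F]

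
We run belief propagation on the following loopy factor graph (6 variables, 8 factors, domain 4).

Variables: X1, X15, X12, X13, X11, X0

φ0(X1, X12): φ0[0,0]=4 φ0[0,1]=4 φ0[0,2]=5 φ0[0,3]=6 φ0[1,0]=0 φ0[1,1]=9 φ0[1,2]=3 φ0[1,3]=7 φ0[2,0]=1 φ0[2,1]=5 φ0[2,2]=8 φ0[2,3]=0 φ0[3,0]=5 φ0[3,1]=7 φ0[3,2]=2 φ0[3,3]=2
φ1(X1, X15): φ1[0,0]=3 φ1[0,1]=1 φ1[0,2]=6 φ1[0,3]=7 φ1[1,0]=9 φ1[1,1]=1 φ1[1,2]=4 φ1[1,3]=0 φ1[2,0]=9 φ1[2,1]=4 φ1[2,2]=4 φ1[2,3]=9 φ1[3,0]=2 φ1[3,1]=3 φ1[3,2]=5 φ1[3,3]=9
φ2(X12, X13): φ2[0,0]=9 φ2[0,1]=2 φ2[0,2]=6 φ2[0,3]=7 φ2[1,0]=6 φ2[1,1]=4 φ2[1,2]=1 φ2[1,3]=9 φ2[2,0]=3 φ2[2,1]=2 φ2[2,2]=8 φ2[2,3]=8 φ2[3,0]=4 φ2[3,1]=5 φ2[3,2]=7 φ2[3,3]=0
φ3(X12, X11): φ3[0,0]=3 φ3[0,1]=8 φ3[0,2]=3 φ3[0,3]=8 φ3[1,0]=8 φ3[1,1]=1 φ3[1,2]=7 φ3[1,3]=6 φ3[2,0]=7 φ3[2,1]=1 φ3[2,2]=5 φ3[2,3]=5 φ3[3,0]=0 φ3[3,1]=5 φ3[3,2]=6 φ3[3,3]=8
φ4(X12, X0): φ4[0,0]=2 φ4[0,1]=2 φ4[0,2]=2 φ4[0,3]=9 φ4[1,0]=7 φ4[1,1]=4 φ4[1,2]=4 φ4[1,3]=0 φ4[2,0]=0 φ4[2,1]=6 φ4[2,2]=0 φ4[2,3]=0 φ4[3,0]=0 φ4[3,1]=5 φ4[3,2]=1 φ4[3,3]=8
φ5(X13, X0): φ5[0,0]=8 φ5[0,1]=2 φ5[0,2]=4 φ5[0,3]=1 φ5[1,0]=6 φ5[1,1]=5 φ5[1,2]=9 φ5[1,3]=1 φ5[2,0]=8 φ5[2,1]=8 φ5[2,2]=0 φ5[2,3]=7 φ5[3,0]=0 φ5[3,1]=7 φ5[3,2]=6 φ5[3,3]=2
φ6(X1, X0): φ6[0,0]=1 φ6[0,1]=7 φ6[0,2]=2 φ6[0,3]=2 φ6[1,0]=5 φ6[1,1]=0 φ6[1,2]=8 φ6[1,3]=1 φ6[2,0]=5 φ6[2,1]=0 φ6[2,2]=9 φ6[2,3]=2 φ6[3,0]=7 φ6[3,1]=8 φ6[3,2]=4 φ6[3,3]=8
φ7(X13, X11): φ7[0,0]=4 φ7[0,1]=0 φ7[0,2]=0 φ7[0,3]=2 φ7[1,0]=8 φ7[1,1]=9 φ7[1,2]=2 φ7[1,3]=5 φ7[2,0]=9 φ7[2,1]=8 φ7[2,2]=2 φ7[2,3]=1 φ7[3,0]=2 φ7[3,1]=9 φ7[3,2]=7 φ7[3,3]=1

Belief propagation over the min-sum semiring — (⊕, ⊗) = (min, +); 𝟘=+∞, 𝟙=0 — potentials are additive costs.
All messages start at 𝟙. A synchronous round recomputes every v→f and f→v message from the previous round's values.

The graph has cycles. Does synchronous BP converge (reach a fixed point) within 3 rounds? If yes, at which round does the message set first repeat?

init: all messages = 𝟙 over 4 values
r1 m[φ0→X1] = [4, 0, 0, 2]
r1 m[φ0→X12] = [0, 4, 2, 0]
r1 m[φ1→X1] = [1, 0, 4, 2]
r1 m[φ1→X15] = [2, 1, 4, 0]
r1 m[φ2→X12] = [2, 1, 2, 0]
r1 m[φ2→X13] = [3, 2, 1, 0]
r1 m[φ3→X12] = [3, 1, 1, 0]
r1 m[φ3→X11] = [0, 1, 3, 5]
r1 m[φ4→X12] = [2, 0, 0, 0]
r1 m[φ4→X0] = [0, 2, 0, 0]
r1 m[φ5→X13] = [1, 1, 0, 0]
r1 m[φ5→X0] = [0, 2, 0, 1]
r1 m[φ6→X1] = [1, 0, 0, 4]
r1 m[φ6→X0] = [1, 0, 2, 1]
r1 m[φ7→X13] = [0, 2, 1, 1]
r1 m[φ7→X11] = [2, 0, 0, 1]
r1 m[X1→φ0] = [0, 0, 0, 0]
r1 m[X1→φ1] = [0, 0, 0, 0]
r1 m[X1→φ6] = [0, 0, 0, 0]
r1 m[X15→φ1] = [0, 0, 0, 0]
r1 m[X12→φ0] = [0, 0, 0, 0]
r1 m[X12→φ2] = [0, 0, 0, 0]
r1 m[X12→φ3] = [0, 0, 0, 0]
r1 m[X12→φ4] = [0, 0, 0, 0]
r1 m[X13→φ2] = [0, 0, 0, 0]
r1 m[X13→φ5] = [0, 0, 0, 0]
r1 m[X13→φ7] = [0, 0, 0, 0]
r1 m[X11→φ3] = [0, 0, 0, 0]
r1 m[X11→φ7] = [0, 0, 0, 0]
r1 m[X0→φ4] = [0, 0, 0, 0]
r1 m[X0→φ5] = [0, 0, 0, 0]
r1 m[X0→φ6] = [0, 0, 0, 0]
r2 m[φ0→X1] = [4, 0, 0, 2]
r2 m[φ0→X12] = [0, 4, 2, 0]
r2 m[φ1→X1] = [1, 0, 4, 2]
r2 m[φ1→X15] = [2, 1, 4, 0]
r2 m[φ2→X12] = [2, 1, 2, 0]
r2 m[φ2→X13] = [3, 2, 1, 0]
r2 m[φ3→X12] = [3, 1, 1, 0]
r2 m[φ3→X11] = [0, 1, 3, 5]
r2 m[φ4→X12] = [2, 0, 0, 0]
r2 m[φ4→X0] = [0, 2, 0, 0]
r2 m[φ5→X13] = [1, 1, 0, 0]
r2 m[φ5→X0] = [0, 2, 0, 1]
r2 m[φ6→X1] = [1, 0, 0, 4]
r2 m[φ6→X0] = [1, 0, 2, 1]
r2 m[φ7→X13] = [0, 2, 1, 1]
r2 m[φ7→X11] = [2, 0, 0, 1]
r2 m[X1→φ0] = [2, 0, 4, 6]
r2 m[X1→φ1] = [5, 0, 0, 6]
r2 m[X1→φ6] = [5, 0, 4, 4]
r2 m[X15→φ1] = [0, 0, 0, 0]
r2 m[X12→φ0] = [7, 2, 3, 0]
r2 m[X12→φ2] = [5, 5, 3, 0]
r2 m[X12→φ3] = [4, 5, 4, 0]
r2 m[X12→φ4] = [5, 6, 5, 0]
r2 m[X13→φ2] = [1, 3, 1, 1]
r2 m[X13→φ5] = [3, 4, 2, 1]
r2 m[X13→φ7] = [4, 3, 1, 0]
r2 m[X11→φ3] = [2, 0, 0, 1]
r2 m[X11→φ7] = [0, 1, 3, 5]
r2 m[X0→φ4] = [1, 2, 2, 2]
r2 m[X0→φ5] = [1, 2, 2, 1]
r2 m[X0→φ6] = [0, 4, 0, 1]
r3 m[φ0→X1] = [6, 6, 0, 2]
r3 m[φ0→X12] = [0, 6, 3, 4]
r3 m[φ1→X1] = [1, 0, 4, 2]
r3 m[φ1→X15] = [8, 1, 4, 0]
r3 m[φ2→X12] = [5, 2, 4, 1]
r3 m[φ2→X13] = [4, 5, 6, 0]
r3 m[φ3→X12] = [3, 1, 1, 2]
r3 m[φ3→X11] = [0, 5, 6, 8]
r3 m[φ4→X12] = [3, 2, 1, 1]
r3 m[φ4→X0] = [0, 5, 1, 5]
r3 m[φ5→X13] = [2, 2, 2, 1]
r3 m[φ5→X0] = [1, 5, 2, 3]
r3 m[φ6→X1] = [1, 2, 3, 4]
r3 m[φ6→X0] = [5, 0, 7, 1]
r3 m[φ7→X13] = [1, 5, 5, 2]
r3 m[φ7→X11] = [2, 4, 3, 1]
r3 m[X1→φ0] = [2, 0, 4, 6]
r3 m[X1→φ1] = [5, 0, 0, 6]
r3 m[X1→φ6] = [5, 0, 4, 4]
r3 m[X15→φ1] = [0, 0, 0, 0]
r3 m[X12→φ0] = [7, 2, 3, 0]
r3 m[X12→φ2] = [5, 5, 3, 0]
r3 m[X12→φ3] = [4, 5, 4, 0]
r3 m[X12→φ4] = [5, 6, 5, 0]
r3 m[X13→φ2] = [1, 3, 1, 1]
r3 m[X13→φ5] = [3, 4, 2, 1]
r3 m[X13→φ7] = [4, 3, 1, 0]
r3 m[X11→φ3] = [2, 0, 0, 1]
r3 m[X11→φ7] = [0, 1, 3, 5]
r3 m[X0→φ4] = [1, 2, 2, 2]
r3 m[X0→φ5] = [1, 2, 2, 1]
r3 m[X0→φ6] = [0, 4, 0, 1]
no fixed point within 3 rounds

NOT CONVERGED within 3 rounds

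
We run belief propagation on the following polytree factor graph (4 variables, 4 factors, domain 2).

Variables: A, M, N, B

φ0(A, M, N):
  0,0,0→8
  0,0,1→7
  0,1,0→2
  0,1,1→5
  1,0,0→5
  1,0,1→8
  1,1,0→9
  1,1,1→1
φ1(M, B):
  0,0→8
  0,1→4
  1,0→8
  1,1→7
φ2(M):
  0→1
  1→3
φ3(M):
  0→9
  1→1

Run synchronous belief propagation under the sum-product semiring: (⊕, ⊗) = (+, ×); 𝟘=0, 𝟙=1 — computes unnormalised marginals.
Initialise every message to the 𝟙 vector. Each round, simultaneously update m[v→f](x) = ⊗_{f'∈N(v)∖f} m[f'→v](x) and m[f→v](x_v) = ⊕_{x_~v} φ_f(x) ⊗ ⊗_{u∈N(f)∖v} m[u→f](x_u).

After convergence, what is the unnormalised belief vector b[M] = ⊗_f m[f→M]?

b[M] = [3024, 765]

init: all messages = 𝟙 over 2 values
r1 m[φ0→A] = [22, 23]
r1 m[φ0→M] = [28, 17]
r1 m[φ0→N] = [24, 21]
r1 m[φ1→M] = [12, 15]
r1 m[φ1→B] = [16, 11]
r1 m[φ2→M] = [1, 3]
r1 m[φ3→M] = [9, 1]
r1 m[A→φ0] = [1, 1]
r1 m[M→φ0] = [1, 1]
r1 m[M→φ1] = [1, 1]
r1 m[M→φ2] = [1, 1]
r1 m[M→φ3] = [1, 1]
r1 m[N→φ0] = [1, 1]
r1 m[B→φ1] = [1, 1]
r2 m[φ0→A] = [22, 23]
r2 m[φ0→M] = [28, 17]
r2 m[φ0→N] = [24, 21]
r2 m[φ1→M] = [12, 15]
r2 m[φ1→B] = [16, 11]
r2 m[φ2→M] = [1, 3]
r2 m[φ3→M] = [9, 1]
r2 m[A→φ0] = [1, 1]
r2 m[M→φ0] = [108, 45]
r2 m[M→φ1] = [252, 51]
r2 m[M→φ2] = [3024, 255]
r2 m[M→φ3] = [336, 765]
r2 m[N→φ0] = [1, 1]
r2 m[B→φ1] = [1, 1]
r3 m[φ0→A] = [1935, 1854]
r3 m[φ0→M] = [28, 17]
r3 m[φ0→N] = [1899, 1890]
r3 m[φ1→M] = [12, 15]
r3 m[φ1→B] = [2424, 1365]
r3 m[φ2→M] = [1, 3]
r3 m[φ3→M] = [9, 1]
r3 m[A→φ0] = [1, 1]
r3 m[M→φ0] = [108, 45]
r3 m[M→φ1] = [252, 51]
r3 m[M→φ2] = [3024, 255]
r3 m[M→φ3] = [336, 765]
r3 m[N→φ0] = [1, 1]
r3 m[B→φ1] = [1, 1]
r4 m[φ0→A] = [1935, 1854]
r4 m[φ0→M] = [28, 17]
r4 m[φ0→N] = [1899, 1890]
r4 m[φ1→M] = [12, 15]
r4 m[φ1→B] = [2424, 1365]
r4 m[φ2→M] = [1, 3]
r4 m[φ3→M] = [9, 1]
r4 m[A→φ0] = [1, 1]
r4 m[M→φ0] = [108, 45]
r4 m[M→φ1] = [252, 51]
r4 m[M→φ2] = [3024, 255]
r4 m[M→φ3] = [336, 765]
r4 m[N→φ0] = [1, 1]
r4 m[B→φ1] = [1, 1]
fixed point reached at round 4
b[M] = ⊗ incoming = [3024, 765]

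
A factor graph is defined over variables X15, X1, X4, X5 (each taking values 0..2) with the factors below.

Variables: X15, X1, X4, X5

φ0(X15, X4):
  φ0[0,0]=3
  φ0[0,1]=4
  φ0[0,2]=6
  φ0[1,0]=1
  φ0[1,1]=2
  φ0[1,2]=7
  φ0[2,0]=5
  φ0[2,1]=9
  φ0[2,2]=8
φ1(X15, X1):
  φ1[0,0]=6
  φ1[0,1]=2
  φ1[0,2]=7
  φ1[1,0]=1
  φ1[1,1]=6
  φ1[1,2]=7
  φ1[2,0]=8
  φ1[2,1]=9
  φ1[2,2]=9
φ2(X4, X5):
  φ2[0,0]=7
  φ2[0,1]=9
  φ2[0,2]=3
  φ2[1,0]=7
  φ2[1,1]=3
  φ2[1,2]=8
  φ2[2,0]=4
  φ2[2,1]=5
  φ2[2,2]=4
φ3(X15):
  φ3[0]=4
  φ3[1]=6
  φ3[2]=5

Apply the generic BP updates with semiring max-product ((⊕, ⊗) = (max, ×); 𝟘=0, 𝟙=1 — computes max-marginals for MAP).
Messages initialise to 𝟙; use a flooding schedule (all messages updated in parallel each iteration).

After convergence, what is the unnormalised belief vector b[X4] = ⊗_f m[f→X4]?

init: all messages = 𝟙 over 3 values
r1 m[φ0→X15] = [6, 7, 9]
r1 m[φ0→X4] = [5, 9, 8]
r1 m[φ1→X15] = [7, 7, 9]
r1 m[φ1→X1] = [8, 9, 9]
r1 m[φ2→X4] = [9, 8, 5]
r1 m[φ2→X5] = [7, 9, 8]
r1 m[φ3→X15] = [4, 6, 5]
r1 m[X15→φ0] = [1, 1, 1]
r1 m[X15→φ1] = [1, 1, 1]
r1 m[X15→φ3] = [1, 1, 1]
r1 m[X1→φ1] = [1, 1, 1]
r1 m[X4→φ0] = [1, 1, 1]
r1 m[X4→φ2] = [1, 1, 1]
r1 m[X5→φ2] = [1, 1, 1]
r2 m[φ0→X15] = [6, 7, 9]
r2 m[φ0→X4] = [5, 9, 8]
r2 m[φ1→X15] = [7, 7, 9]
r2 m[φ1→X1] = [8, 9, 9]
r2 m[φ2→X4] = [9, 8, 5]
r2 m[φ2→X5] = [7, 9, 8]
r2 m[φ3→X15] = [4, 6, 5]
r2 m[X15→φ0] = [28, 42, 45]
r2 m[X15→φ1] = [24, 42, 45]
r2 m[X15→φ3] = [42, 49, 81]
r2 m[X1→φ1] = [1, 1, 1]
r2 m[X4→φ0] = [9, 8, 5]
r2 m[X4→φ2] = [5, 9, 8]
r2 m[X5→φ2] = [1, 1, 1]
r3 m[φ0→X15] = [32, 35, 72]
r3 m[φ0→X4] = [225, 405, 360]
r3 m[φ1→X15] = [7, 7, 9]
r3 m[φ1→X1] = [360, 405, 405]
r3 m[φ2→X4] = [9, 8, 5]
r3 m[φ2→X5] = [63, 45, 72]
r3 m[φ3→X15] = [4, 6, 5]
r3 m[X15→φ0] = [28, 42, 45]
r3 m[X15→φ1] = [24, 42, 45]
r3 m[X15→φ3] = [42, 49, 81]
r3 m[X1→φ1] = [1, 1, 1]
r3 m[X4→φ0] = [9, 8, 5]
r3 m[X4→φ2] = [5, 9, 8]
r3 m[X5→φ2] = [1, 1, 1]
r4 m[φ0→X15] = [32, 35, 72]
r4 m[φ0→X4] = [225, 405, 360]
r4 m[φ1→X15] = [7, 7, 9]
r4 m[φ1→X1] = [360, 405, 405]
r4 m[φ2→X4] = [9, 8, 5]
r4 m[φ2→X5] = [63, 45, 72]
r4 m[φ3→X15] = [4, 6, 5]
r4 m[X15→φ0] = [28, 42, 45]
r4 m[X15→φ1] = [128, 210, 360]
r4 m[X15→φ3] = [224, 245, 648]
r4 m[X1→φ1] = [1, 1, 1]
r4 m[X4→φ0] = [9, 8, 5]
r4 m[X4→φ2] = [225, 405, 360]
r4 m[X5→φ2] = [1, 1, 1]
r5 m[φ0→X15] = [32, 35, 72]
r5 m[φ0→X4] = [225, 405, 360]
r5 m[φ1→X15] = [7, 7, 9]
r5 m[φ1→X1] = [2880, 3240, 3240]
r5 m[φ2→X4] = [9, 8, 5]
r5 m[φ2→X5] = [2835, 2025, 3240]
r5 m[φ3→X15] = [4, 6, 5]
r5 m[X15→φ0] = [28, 42, 45]
r5 m[X15→φ1] = [128, 210, 360]
r5 m[X15→φ3] = [224, 245, 648]
r5 m[X1→φ1] = [1, 1, 1]
r5 m[X4→φ0] = [9, 8, 5]
r5 m[X4→φ2] = [225, 405, 360]
r5 m[X5→φ2] = [1, 1, 1]
r6 m[φ0→X15] = [32, 35, 72]
r6 m[φ0→X4] = [225, 405, 360]
r6 m[φ1→X15] = [7, 7, 9]
r6 m[φ1→X1] = [2880, 3240, 3240]
r6 m[φ2→X4] = [9, 8, 5]
r6 m[φ2→X5] = [2835, 2025, 3240]
r6 m[φ3→X15] = [4, 6, 5]
r6 m[X15→φ0] = [28, 42, 45]
r6 m[X15→φ1] = [128, 210, 360]
r6 m[X15→φ3] = [224, 245, 648]
r6 m[X1→φ1] = [1, 1, 1]
r6 m[X4→φ0] = [9, 8, 5]
r6 m[X4→φ2] = [225, 405, 360]
r6 m[X5→φ2] = [1, 1, 1]
fixed point reached at round 6
b[X4] = ⊗ incoming = [2025, 3240, 1800]

b[X4] = [2025, 3240, 1800]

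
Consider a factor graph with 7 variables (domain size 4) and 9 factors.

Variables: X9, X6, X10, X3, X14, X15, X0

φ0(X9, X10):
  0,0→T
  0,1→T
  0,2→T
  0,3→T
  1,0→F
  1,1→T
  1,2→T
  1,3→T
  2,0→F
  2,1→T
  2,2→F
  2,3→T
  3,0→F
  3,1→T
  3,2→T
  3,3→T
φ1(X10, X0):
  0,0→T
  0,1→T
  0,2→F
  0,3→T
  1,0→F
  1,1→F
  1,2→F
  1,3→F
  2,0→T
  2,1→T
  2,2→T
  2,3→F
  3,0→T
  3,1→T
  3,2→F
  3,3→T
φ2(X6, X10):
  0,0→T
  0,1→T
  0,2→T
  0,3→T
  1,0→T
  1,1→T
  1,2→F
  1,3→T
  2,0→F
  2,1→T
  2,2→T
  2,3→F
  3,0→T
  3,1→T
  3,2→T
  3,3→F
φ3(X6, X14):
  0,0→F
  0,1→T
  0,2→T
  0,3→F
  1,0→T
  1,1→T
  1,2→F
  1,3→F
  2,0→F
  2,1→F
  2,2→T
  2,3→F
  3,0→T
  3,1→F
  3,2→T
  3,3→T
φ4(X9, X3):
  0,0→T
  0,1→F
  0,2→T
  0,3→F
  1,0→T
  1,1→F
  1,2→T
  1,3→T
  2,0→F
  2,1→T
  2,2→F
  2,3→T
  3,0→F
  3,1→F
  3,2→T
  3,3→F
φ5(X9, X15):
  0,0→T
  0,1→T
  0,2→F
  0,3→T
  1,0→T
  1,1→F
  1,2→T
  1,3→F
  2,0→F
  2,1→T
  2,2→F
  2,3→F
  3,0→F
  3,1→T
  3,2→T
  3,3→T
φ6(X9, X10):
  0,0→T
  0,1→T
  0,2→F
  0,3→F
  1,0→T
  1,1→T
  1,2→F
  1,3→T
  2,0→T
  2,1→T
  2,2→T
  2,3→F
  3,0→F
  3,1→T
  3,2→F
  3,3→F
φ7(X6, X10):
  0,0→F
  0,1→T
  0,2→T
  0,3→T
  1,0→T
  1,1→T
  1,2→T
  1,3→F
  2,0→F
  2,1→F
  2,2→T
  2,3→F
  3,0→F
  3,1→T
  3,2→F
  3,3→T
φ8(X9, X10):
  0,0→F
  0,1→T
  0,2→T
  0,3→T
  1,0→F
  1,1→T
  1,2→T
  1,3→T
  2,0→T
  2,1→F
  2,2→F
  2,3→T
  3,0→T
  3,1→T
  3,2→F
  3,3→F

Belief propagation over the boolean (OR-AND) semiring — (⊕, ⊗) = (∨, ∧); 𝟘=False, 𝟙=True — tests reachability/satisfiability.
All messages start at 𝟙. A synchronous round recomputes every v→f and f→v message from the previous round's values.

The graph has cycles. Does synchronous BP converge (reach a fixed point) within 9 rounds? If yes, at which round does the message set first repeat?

CONVERGED at round 5

init: all messages = 𝟙 over 4 values
r1 m[φ0→X9] = [T, T, T, T]
r1 m[φ0→X10] = [T, T, T, T]
r1 m[φ1→X10] = [T, F, T, T]
r1 m[φ1→X0] = [T, T, T, T]
r1 m[φ2→X6] = [T, T, T, T]
r1 m[φ2→X10] = [T, T, T, T]
r1 m[φ3→X6] = [T, T, T, T]
r1 m[φ3→X14] = [T, T, T, T]
r1 m[φ4→X9] = [T, T, T, T]
r1 m[φ4→X3] = [T, T, T, T]
r1 m[φ5→X9] = [T, T, T, T]
r1 m[φ5→X15] = [T, T, T, T]
r1 m[φ6→X9] = [T, T, T, T]
r1 m[φ6→X10] = [T, T, T, T]
r1 m[φ7→X6] = [T, T, T, T]
r1 m[φ7→X10] = [T, T, T, T]
r1 m[φ8→X9] = [T, T, T, T]
r1 m[φ8→X10] = [T, T, T, T]
r1 m[X9→φ0] = [T, T, T, T]
r1 m[X9→φ4] = [T, T, T, T]
r1 m[X9→φ5] = [T, T, T, T]
r1 m[X9→φ6] = [T, T, T, T]
r1 m[X9→φ8] = [T, T, T, T]
r1 m[X6→φ2] = [T, T, T, T]
r1 m[X6→φ3] = [T, T, T, T]
r1 m[X6→φ7] = [T, T, T, T]
r1 m[X10→φ0] = [T, T, T, T]
r1 m[X10→φ1] = [T, T, T, T]
r1 m[X10→φ2] = [T, T, T, T]
r1 m[X10→φ6] = [T, T, T, T]
r1 m[X10→φ7] = [T, T, T, T]
r1 m[X10→φ8] = [T, T, T, T]
r1 m[X3→φ4] = [T, T, T, T]
r1 m[X14→φ3] = [T, T, T, T]
r1 m[X15→φ5] = [T, T, T, T]
r1 m[X0→φ1] = [T, T, T, T]
r2 m[φ0→X9] = [T, T, T, T]
r2 m[φ0→X10] = [T, T, T, T]
r2 m[φ1→X10] = [T, F, T, T]
r2 m[φ1→X0] = [T, T, T, T]
r2 m[φ2→X6] = [T, T, T, T]
r2 m[φ2→X10] = [T, T, T, T]
r2 m[φ3→X6] = [T, T, T, T]
r2 m[φ3→X14] = [T, T, T, T]
r2 m[φ4→X9] = [T, T, T, T]
r2 m[φ4→X3] = [T, T, T, T]
r2 m[φ5→X9] = [T, T, T, T]
r2 m[φ5→X15] = [T, T, T, T]
r2 m[φ6→X9] = [T, T, T, T]
r2 m[φ6→X10] = [T, T, T, T]
r2 m[φ7→X6] = [T, T, T, T]
r2 m[φ7→X10] = [T, T, T, T]
r2 m[φ8→X9] = [T, T, T, T]
r2 m[φ8→X10] = [T, T, T, T]
r2 m[X9→φ0] = [T, T, T, T]
r2 m[X9→φ4] = [T, T, T, T]
r2 m[X9→φ5] = [T, T, T, T]
r2 m[X9→φ6] = [T, T, T, T]
r2 m[X9→φ8] = [T, T, T, T]
r2 m[X6→φ2] = [T, T, T, T]
r2 m[X6→φ3] = [T, T, T, T]
r2 m[X6→φ7] = [T, T, T, T]
r2 m[X10→φ0] = [T, F, T, T]
r2 m[X10→φ1] = [T, T, T, T]
r2 m[X10→φ2] = [T, F, T, T]
r2 m[X10→φ6] = [T, F, T, T]
r2 m[X10→φ7] = [T, F, T, T]
r2 m[X10→φ8] = [T, F, T, T]
r2 m[X3→φ4] = [T, T, T, T]
r2 m[X14→φ3] = [T, T, T, T]
r2 m[X15→φ5] = [T, T, T, T]
r2 m[X0→φ1] = [T, T, T, T]
r3 m[φ0→X9] = [T, T, T, T]
r3 m[φ0→X10] = [T, T, T, T]
r3 m[φ1→X10] = [T, F, T, T]
r3 m[φ1→X0] = [T, T, T, T]
r3 m[φ2→X6] = [T, T, T, T]
r3 m[φ2→X10] = [T, T, T, T]
r3 m[φ3→X6] = [T, T, T, T]
r3 m[φ3→X14] = [T, T, T, T]
r3 m[φ4→X9] = [T, T, T, T]
r3 m[φ4→X3] = [T, T, T, T]
r3 m[φ5→X9] = [T, T, T, T]
r3 m[φ5→X15] = [T, T, T, T]
r3 m[φ6→X9] = [T, T, T, F]
r3 m[φ6→X10] = [T, T, T, T]
r3 m[φ7→X6] = [T, T, T, T]
r3 m[φ7→X10] = [T, T, T, T]
r3 m[φ8→X9] = [T, T, T, T]
r3 m[φ8→X10] = [T, T, T, T]
r3 m[X9→φ0] = [T, T, T, T]
r3 m[X9→φ4] = [T, T, T, T]
r3 m[X9→φ5] = [T, T, T, T]
r3 m[X9→φ6] = [T, T, T, T]
r3 m[X9→φ8] = [T, T, T, T]
r3 m[X6→φ2] = [T, T, T, T]
r3 m[X6→φ3] = [T, T, T, T]
r3 m[X6→φ7] = [T, T, T, T]
r3 m[X10→φ0] = [T, F, T, T]
r3 m[X10→φ1] = [T, T, T, T]
r3 m[X10→φ2] = [T, F, T, T]
r3 m[X10→φ6] = [T, F, T, T]
r3 m[X10→φ7] = [T, F, T, T]
r3 m[X10→φ8] = [T, F, T, T]
r3 m[X3→φ4] = [T, T, T, T]
r3 m[X14→φ3] = [T, T, T, T]
r3 m[X15→φ5] = [T, T, T, T]
r3 m[X0→φ1] = [T, T, T, T]
r4 m[φ0→X9] = [T, T, T, T]
r4 m[φ0→X10] = [T, T, T, T]
r4 m[φ1→X10] = [T, F, T, T]
r4 m[φ1→X0] = [T, T, T, T]
r4 m[φ2→X6] = [T, T, T, T]
r4 m[φ2→X10] = [T, T, T, T]
r4 m[φ3→X6] = [T, T, T, T]
r4 m[φ3→X14] = [T, T, T, T]
r4 m[φ4→X9] = [T, T, T, T]
r4 m[φ4→X3] = [T, T, T, T]
r4 m[φ5→X9] = [T, T, T, T]
r4 m[φ5→X15] = [T, T, T, T]
r4 m[φ6→X9] = [T, T, T, F]
r4 m[φ6→X10] = [T, T, T, T]
r4 m[φ7→X6] = [T, T, T, T]
r4 m[φ7→X10] = [T, T, T, T]
r4 m[φ8→X9] = [T, T, T, T]
r4 m[φ8→X10] = [T, T, T, T]
r4 m[X9→φ0] = [T, T, T, F]
r4 m[X9→φ4] = [T, T, T, F]
r4 m[X9→φ5] = [T, T, T, F]
r4 m[X9→φ6] = [T, T, T, T]
r4 m[X9→φ8] = [T, T, T, F]
r4 m[X6→φ2] = [T, T, T, T]
r4 m[X6→φ3] = [T, T, T, T]
r4 m[X6→φ7] = [T, T, T, T]
r4 m[X10→φ0] = [T, F, T, T]
r4 m[X10→φ1] = [T, T, T, T]
r4 m[X10→φ2] = [T, F, T, T]
r4 m[X10→φ6] = [T, F, T, T]
r4 m[X10→φ7] = [T, F, T, T]
r4 m[X10→φ8] = [T, F, T, T]
r4 m[X3→φ4] = [T, T, T, T]
r4 m[X14→φ3] = [T, T, T, T]
r4 m[X15→φ5] = [T, T, T, T]
r4 m[X0→φ1] = [T, T, T, T]
r5 m[φ0→X9] = [T, T, T, T]
r5 m[φ0→X10] = [T, T, T, T]
r5 m[φ1→X10] = [T, F, T, T]
r5 m[φ1→X0] = [T, T, T, T]
r5 m[φ2→X6] = [T, T, T, T]
r5 m[φ2→X10] = [T, T, T, T]
r5 m[φ3→X6] = [T, T, T, T]
r5 m[φ3→X14] = [T, T, T, T]
r5 m[φ4→X9] = [T, T, T, T]
r5 m[φ4→X3] = [T, T, T, T]
r5 m[φ5→X9] = [T, T, T, T]
r5 m[φ5→X15] = [T, T, T, T]
r5 m[φ6→X9] = [T, T, T, F]
r5 m[φ6→X10] = [T, T, T, T]
r5 m[φ7→X6] = [T, T, T, T]
r5 m[φ7→X10] = [T, T, T, T]
r5 m[φ8→X9] = [T, T, T, T]
r5 m[φ8→X10] = [T, T, T, T]
r5 m[X9→φ0] = [T, T, T, F]
r5 m[X9→φ4] = [T, T, T, F]
r5 m[X9→φ5] = [T, T, T, F]
r5 m[X9→φ6] = [T, T, T, T]
r5 m[X9→φ8] = [T, T, T, F]
r5 m[X6→φ2] = [T, T, T, T]
r5 m[X6→φ3] = [T, T, T, T]
r5 m[X6→φ7] = [T, T, T, T]
r5 m[X10→φ0] = [T, F, T, T]
r5 m[X10→φ1] = [T, T, T, T]
r5 m[X10→φ2] = [T, F, T, T]
r5 m[X10→φ6] = [T, F, T, T]
r5 m[X10→φ7] = [T, F, T, T]
r5 m[X10→φ8] = [T, F, T, T]
r5 m[X3→φ4] = [T, T, T, T]
r5 m[X14→φ3] = [T, T, T, T]
r5 m[X15→φ5] = [T, T, T, T]
r5 m[X0→φ1] = [T, T, T, T]
fixed point reached at round 5
messages reach a fixed point at round 5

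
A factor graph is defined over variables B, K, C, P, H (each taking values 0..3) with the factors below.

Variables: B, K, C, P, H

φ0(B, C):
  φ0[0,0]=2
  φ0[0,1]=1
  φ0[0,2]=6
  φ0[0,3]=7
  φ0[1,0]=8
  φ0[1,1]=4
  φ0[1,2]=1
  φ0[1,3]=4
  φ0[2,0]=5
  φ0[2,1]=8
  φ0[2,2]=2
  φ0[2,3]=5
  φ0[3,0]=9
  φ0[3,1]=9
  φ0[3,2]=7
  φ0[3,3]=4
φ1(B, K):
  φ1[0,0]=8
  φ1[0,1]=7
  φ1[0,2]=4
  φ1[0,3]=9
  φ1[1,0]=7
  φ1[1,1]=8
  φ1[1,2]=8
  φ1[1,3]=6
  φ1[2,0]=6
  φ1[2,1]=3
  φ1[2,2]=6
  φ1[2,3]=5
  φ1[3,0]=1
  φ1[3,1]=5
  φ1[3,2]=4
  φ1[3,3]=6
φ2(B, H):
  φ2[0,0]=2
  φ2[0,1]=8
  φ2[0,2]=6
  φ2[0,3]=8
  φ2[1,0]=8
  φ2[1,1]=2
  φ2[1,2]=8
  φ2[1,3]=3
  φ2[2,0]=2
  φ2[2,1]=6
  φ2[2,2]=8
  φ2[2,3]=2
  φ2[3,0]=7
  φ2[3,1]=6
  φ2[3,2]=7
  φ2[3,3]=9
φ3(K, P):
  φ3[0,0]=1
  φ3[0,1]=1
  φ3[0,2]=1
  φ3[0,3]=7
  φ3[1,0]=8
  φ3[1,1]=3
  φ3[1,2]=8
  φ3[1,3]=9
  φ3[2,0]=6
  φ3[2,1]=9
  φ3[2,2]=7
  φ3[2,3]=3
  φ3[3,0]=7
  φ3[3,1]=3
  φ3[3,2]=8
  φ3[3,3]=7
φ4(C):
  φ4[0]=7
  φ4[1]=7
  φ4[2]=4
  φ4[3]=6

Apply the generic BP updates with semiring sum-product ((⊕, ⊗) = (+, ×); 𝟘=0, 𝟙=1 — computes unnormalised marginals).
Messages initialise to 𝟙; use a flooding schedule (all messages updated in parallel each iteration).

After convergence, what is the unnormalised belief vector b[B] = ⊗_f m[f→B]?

init: all messages = 𝟙 over 4 values
r1 m[φ0→B] = [16, 17, 20, 29]
r1 m[φ0→C] = [24, 22, 16, 20]
r1 m[φ1→B] = [28, 29, 20, 16]
r1 m[φ1→K] = [22, 23, 22, 26]
r1 m[φ2→B] = [24, 21, 18, 29]
r1 m[φ2→H] = [19, 22, 29, 22]
r1 m[φ3→K] = [10, 28, 25, 25]
r1 m[φ3→P] = [22, 16, 24, 26]
r1 m[φ4→C] = [7, 7, 4, 6]
r1 m[B→φ0] = [1, 1, 1, 1]
r1 m[B→φ1] = [1, 1, 1, 1]
r1 m[B→φ2] = [1, 1, 1, 1]
r1 m[K→φ1] = [1, 1, 1, 1]
r1 m[K→φ3] = [1, 1, 1, 1]
r1 m[C→φ0] = [1, 1, 1, 1]
r1 m[C→φ4] = [1, 1, 1, 1]
r1 m[P→φ3] = [1, 1, 1, 1]
r1 m[H→φ2] = [1, 1, 1, 1]
r2 m[φ0→B] = [16, 17, 20, 29]
r2 m[φ0→C] = [24, 22, 16, 20]
r2 m[φ1→B] = [28, 29, 20, 16]
r2 m[φ1→K] = [22, 23, 22, 26]
r2 m[φ2→B] = [24, 21, 18, 29]
r2 m[φ2→H] = [19, 22, 29, 22]
r2 m[φ3→K] = [10, 28, 25, 25]
r2 m[φ3→P] = [22, 16, 24, 26]
r2 m[φ4→C] = [7, 7, 4, 6]
r2 m[B→φ0] = [672, 609, 360, 464]
r2 m[B→φ1] = [384, 357, 360, 841]
r2 m[B→φ2] = [448, 493, 400, 464]
r2 m[K→φ1] = [10, 28, 25, 25]
r2 m[K→φ3] = [22, 23, 22, 26]
r2 m[C→φ0] = [7, 7, 4, 6]
r2 m[C→φ4] = [24, 22, 16, 20]
r2 m[P→φ3] = [1, 1, 1, 1]
r2 m[H→φ2] = [1, 1, 1, 1]
r3 m[φ0→B] = [87, 112, 129, 178]
r3 m[φ0→C] = [12192, 10164, 8609, 10796]
r3 m[φ1→B] = [601, 644, 419, 400]
r3 m[φ1→K] = [8572, 10829, 9916, 12444]
r3 m[φ2→B] = [24, 21, 18, 29]
r3 m[φ2→H] = [8888, 9754, 13080, 10039]
r3 m[φ3→K] = [10, 28, 25, 25]
r3 m[φ3→P] = [520, 367, 568, 609]
r3 m[φ4→C] = [7, 7, 4, 6]
r3 m[B→φ0] = [672, 609, 360, 464]
r3 m[B→φ1] = [384, 357, 360, 841]
r3 m[B→φ2] = [448, 493, 400, 464]
r3 m[K→φ1] = [10, 28, 25, 25]
r3 m[K→φ3] = [22, 23, 22, 26]
r3 m[C→φ0] = [7, 7, 4, 6]
r3 m[C→φ4] = [24, 22, 16, 20]
r3 m[P→φ3] = [1, 1, 1, 1]
r3 m[H→φ2] = [1, 1, 1, 1]
r4 m[φ0→B] = [87, 112, 129, 178]
r4 m[φ0→C] = [12192, 10164, 8609, 10796]
r4 m[φ1→B] = [601, 644, 419, 400]
r4 m[φ1→K] = [8572, 10829, 9916, 12444]
r4 m[φ2→B] = [24, 21, 18, 29]
r4 m[φ2→H] = [8888, 9754, 13080, 10039]
r4 m[φ3→K] = [10, 28, 25, 25]
r4 m[φ3→P] = [520, 367, 568, 609]
r4 m[φ4→C] = [7, 7, 4, 6]
r4 m[B→φ0] = [14424, 13524, 7542, 11600]
r4 m[B→φ1] = [2088, 2352, 2322, 5162]
r4 m[B→φ2] = [52287, 72128, 54051, 71200]
r4 m[K→φ1] = [10, 28, 25, 25]
r4 m[K→φ3] = [8572, 10829, 9916, 12444]
r4 m[C→φ0] = [7, 7, 4, 6]
r4 m[C→φ4] = [12192, 10164, 8609, 10796]
r4 m[P→φ3] = [1, 1, 1, 1]
r4 m[H→φ2] = [1, 1, 1, 1]
r5 m[φ0→B] = [87, 112, 129, 178]
r5 m[φ0→C] = [279150, 233256, 196352, 239174]
r5 m[φ1→B] = [601, 644, 419, 400]
r5 m[φ1→K] = [52262, 66208, 61748, 75486]
r5 m[φ2→B] = [24, 21, 18, 29]
r5 m[φ2→H] = [1288100, 1314058, 1821554, 1383582]
r5 m[φ3→K] = [10, 28, 25, 25]
r5 m[φ3→P] = [241808, 167635, 264168, 274321]
r5 m[φ4→C] = [7, 7, 4, 6]
r5 m[B→φ0] = [14424, 13524, 7542, 11600]
r5 m[B→φ1] = [2088, 2352, 2322, 5162]
r5 m[B→φ2] = [52287, 72128, 54051, 71200]
r5 m[K→φ1] = [10, 28, 25, 25]
r5 m[K→φ3] = [8572, 10829, 9916, 12444]
r5 m[C→φ0] = [7, 7, 4, 6]
r5 m[C→φ4] = [12192, 10164, 8609, 10796]
r5 m[P→φ3] = [1, 1, 1, 1]
r5 m[H→φ2] = [1, 1, 1, 1]
r6 m[φ0→B] = [87, 112, 129, 178]
r6 m[φ0→C] = [279150, 233256, 196352, 239174]
r6 m[φ1→B] = [601, 644, 419, 400]
r6 m[φ1→K] = [52262, 66208, 61748, 75486]
r6 m[φ2→B] = [24, 21, 18, 29]
r6 m[φ2→H] = [1288100, 1314058, 1821554, 1383582]
r6 m[φ3→K] = [10, 28, 25, 25]
r6 m[φ3→P] = [241808, 167635, 264168, 274321]
r6 m[φ4→C] = [7, 7, 4, 6]
r6 m[B→φ0] = [14424, 13524, 7542, 11600]
r6 m[B→φ1] = [2088, 2352, 2322, 5162]
r6 m[B→φ2] = [52287, 72128, 54051, 71200]
r6 m[K→φ1] = [10, 28, 25, 25]
r6 m[K→φ3] = [52262, 66208, 61748, 75486]
r6 m[C→φ0] = [7, 7, 4, 6]
r6 m[C→φ4] = [279150, 233256, 196352, 239174]
r6 m[P→φ3] = [1, 1, 1, 1]
r6 m[H→φ2] = [1, 1, 1, 1]
r7 m[φ0→B] = [87, 112, 129, 178]
r7 m[φ0→C] = [279150, 233256, 196352, 239174]
r7 m[φ1→B] = [601, 644, 419, 400]
r7 m[φ1→K] = [52262, 66208, 61748, 75486]
r7 m[φ2→B] = [24, 21, 18, 29]
r7 m[φ2→H] = [1288100, 1314058, 1821554, 1383582]
r7 m[φ3→K] = [10, 28, 25, 25]
r7 m[φ3→P] = [1480816, 1033076, 1618050, 1675352]
r7 m[φ4→C] = [7, 7, 4, 6]
r7 m[B→φ0] = [14424, 13524, 7542, 11600]
r7 m[B→φ1] = [2088, 2352, 2322, 5162]
r7 m[B→φ2] = [52287, 72128, 54051, 71200]
r7 m[K→φ1] = [10, 28, 25, 25]
r7 m[K→φ3] = [52262, 66208, 61748, 75486]
r7 m[C→φ0] = [7, 7, 4, 6]
r7 m[C→φ4] = [279150, 233256, 196352, 239174]
r7 m[P→φ3] = [1, 1, 1, 1]
r7 m[H→φ2] = [1, 1, 1, 1]
r8 m[φ0→B] = [87, 112, 129, 178]
r8 m[φ0→C] = [279150, 233256, 196352, 239174]
r8 m[φ1→B] = [601, 644, 419, 400]
r8 m[φ1→K] = [52262, 66208, 61748, 75486]
r8 m[φ2→B] = [24, 21, 18, 29]
r8 m[φ2→H] = [1288100, 1314058, 1821554, 1383582]
r8 m[φ3→K] = [10, 28, 25, 25]
r8 m[φ3→P] = [1480816, 1033076, 1618050, 1675352]
r8 m[φ4→C] = [7, 7, 4, 6]
r8 m[B→φ0] = [14424, 13524, 7542, 11600]
r8 m[B→φ1] = [2088, 2352, 2322, 5162]
r8 m[B→φ2] = [52287, 72128, 54051, 71200]
r8 m[K→φ1] = [10, 28, 25, 25]
r8 m[K→φ3] = [52262, 66208, 61748, 75486]
r8 m[C→φ0] = [7, 7, 4, 6]
r8 m[C→φ4] = [279150, 233256, 196352, 239174]
r8 m[P→φ3] = [1, 1, 1, 1]
r8 m[H→φ2] = [1, 1, 1, 1]
fixed point reached at round 8
b[B] = ⊗ incoming = [1254888, 1514688, 972918, 2064800]

b[B] = [1254888, 1514688, 972918, 2064800]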